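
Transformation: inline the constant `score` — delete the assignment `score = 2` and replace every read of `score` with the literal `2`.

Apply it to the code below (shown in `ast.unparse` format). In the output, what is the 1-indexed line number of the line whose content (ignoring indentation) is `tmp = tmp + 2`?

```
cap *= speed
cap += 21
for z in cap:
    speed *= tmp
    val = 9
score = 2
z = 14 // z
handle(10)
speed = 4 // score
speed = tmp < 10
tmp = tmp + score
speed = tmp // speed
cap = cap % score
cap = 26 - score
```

Transformed code:
cap *= speed
cap += 21
for z in cap:
    speed *= tmp
    val = 9
z = 14 // z
handle(10)
speed = 4 // 2
speed = tmp < 10
tmp = tmp + 2
speed = tmp // speed
cap = cap % 2
cap = 26 - 2

10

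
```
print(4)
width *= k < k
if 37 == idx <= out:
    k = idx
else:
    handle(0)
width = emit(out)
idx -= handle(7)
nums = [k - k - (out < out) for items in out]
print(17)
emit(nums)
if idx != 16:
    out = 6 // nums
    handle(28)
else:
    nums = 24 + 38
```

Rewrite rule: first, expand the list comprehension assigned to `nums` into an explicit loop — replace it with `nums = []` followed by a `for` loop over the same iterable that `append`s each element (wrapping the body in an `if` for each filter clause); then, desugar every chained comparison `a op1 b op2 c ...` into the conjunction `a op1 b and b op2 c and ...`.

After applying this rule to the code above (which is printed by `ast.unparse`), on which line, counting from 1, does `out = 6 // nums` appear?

15

Transformed code:
print(4)
width *= k < k
if 37 == idx and idx <= out:
    k = idx
else:
    handle(0)
width = emit(out)
idx -= handle(7)
nums = []
for items in out:
    nums.append(k - k - (out < out))
print(17)
emit(nums)
if idx != 16:
    out = 6 // nums
    handle(28)
else:
    nums = 24 + 38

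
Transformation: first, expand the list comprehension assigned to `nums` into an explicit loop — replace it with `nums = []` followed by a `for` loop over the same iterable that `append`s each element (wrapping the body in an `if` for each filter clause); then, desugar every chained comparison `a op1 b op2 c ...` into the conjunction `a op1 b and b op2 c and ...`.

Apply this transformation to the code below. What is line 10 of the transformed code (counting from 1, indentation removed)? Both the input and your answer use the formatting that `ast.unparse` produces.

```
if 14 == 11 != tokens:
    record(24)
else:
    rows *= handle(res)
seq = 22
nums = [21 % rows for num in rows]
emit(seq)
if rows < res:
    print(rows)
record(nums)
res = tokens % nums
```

Transformed code:
if 14 == 11 and 11 != tokens:
    record(24)
else:
    rows *= handle(res)
seq = 22
nums = []
for num in rows:
    nums.append(21 % rows)
emit(seq)
if rows < res:
    print(rows)
record(nums)
res = tokens % nums

if rows < res:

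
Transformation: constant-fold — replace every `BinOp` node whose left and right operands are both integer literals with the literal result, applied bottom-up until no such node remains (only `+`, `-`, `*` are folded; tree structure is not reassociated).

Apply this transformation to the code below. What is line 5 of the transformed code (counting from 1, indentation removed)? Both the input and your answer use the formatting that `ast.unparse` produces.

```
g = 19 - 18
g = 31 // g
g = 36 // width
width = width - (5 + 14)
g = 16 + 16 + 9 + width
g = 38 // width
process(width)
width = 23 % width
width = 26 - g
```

g = 41 + width

Transformed code:
g = 1
g = 31 // g
g = 36 // width
width = width - 19
g = 41 + width
g = 38 // width
process(width)
width = 23 % width
width = 26 - g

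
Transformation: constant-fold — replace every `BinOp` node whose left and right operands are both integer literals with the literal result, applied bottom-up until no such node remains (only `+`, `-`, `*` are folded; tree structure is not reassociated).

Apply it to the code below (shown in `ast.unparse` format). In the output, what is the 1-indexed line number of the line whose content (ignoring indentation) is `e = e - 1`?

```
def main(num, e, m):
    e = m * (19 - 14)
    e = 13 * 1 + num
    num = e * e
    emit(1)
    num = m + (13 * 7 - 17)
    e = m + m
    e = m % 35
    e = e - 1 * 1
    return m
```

9

Transformed code:
def main(num, e, m):
    e = m * 5
    e = 13 + num
    num = e * e
    emit(1)
    num = m + 74
    e = m + m
    e = m % 35
    e = e - 1
    return m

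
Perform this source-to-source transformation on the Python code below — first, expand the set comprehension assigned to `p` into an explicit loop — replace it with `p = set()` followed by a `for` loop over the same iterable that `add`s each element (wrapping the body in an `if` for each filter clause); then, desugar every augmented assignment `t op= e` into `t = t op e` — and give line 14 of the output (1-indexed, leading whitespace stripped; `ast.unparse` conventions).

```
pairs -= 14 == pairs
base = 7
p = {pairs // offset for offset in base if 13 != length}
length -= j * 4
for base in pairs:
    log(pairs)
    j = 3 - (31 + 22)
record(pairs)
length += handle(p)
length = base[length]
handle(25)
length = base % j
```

Transformed code:
pairs = pairs - (14 == pairs)
base = 7
p = set()
for offset in base:
    if 13 != length:
        p.add(pairs // offset)
length = length - j * 4
for base in pairs:
    log(pairs)
    j = 3 - (31 + 22)
record(pairs)
length = length + handle(p)
length = base[length]
handle(25)
length = base % j

handle(25)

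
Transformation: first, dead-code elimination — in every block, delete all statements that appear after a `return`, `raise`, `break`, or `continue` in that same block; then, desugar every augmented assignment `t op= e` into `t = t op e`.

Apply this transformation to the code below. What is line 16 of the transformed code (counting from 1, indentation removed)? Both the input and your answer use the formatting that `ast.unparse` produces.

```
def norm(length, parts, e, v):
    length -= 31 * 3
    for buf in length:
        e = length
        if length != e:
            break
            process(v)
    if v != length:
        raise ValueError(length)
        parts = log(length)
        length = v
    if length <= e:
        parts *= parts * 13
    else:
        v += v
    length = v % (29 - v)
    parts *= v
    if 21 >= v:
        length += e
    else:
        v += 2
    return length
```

length = length + e

Transformed code:
def norm(length, parts, e, v):
    length = length - 31 * 3
    for buf in length:
        e = length
        if length != e:
            break
    if v != length:
        raise ValueError(length)
    if length <= e:
        parts = parts * (parts * 13)
    else:
        v = v + v
    length = v % (29 - v)
    parts = parts * v
    if 21 >= v:
        length = length + e
    else:
        v = v + 2
    return length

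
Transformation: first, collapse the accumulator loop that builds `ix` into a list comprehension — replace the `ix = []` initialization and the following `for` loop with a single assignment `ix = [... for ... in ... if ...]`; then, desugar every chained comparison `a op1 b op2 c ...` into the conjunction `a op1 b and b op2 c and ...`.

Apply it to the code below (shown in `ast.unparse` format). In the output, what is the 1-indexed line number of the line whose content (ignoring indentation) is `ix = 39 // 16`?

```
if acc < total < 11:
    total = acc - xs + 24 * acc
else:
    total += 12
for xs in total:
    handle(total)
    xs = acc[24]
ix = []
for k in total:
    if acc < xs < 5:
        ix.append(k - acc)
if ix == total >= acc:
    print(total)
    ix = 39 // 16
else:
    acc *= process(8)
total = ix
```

Transformed code:
if acc < total and total < 11:
    total = acc - xs + 24 * acc
else:
    total += 12
for xs in total:
    handle(total)
    xs = acc[24]
ix = [k - acc for k in total if acc < xs and xs < 5]
if ix == total and total >= acc:
    print(total)
    ix = 39 // 16
else:
    acc *= process(8)
total = ix

11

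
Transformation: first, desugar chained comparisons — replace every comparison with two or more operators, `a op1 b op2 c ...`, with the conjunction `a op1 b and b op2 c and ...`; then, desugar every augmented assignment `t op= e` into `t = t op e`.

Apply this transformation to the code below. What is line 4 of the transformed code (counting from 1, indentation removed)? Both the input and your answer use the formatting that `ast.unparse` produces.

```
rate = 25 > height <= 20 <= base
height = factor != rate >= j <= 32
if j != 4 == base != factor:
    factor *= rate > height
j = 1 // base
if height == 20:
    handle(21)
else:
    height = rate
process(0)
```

Transformed code:
rate = 25 > height and height <= 20 and (20 <= base)
height = factor != rate and rate >= j and (j <= 32)
if j != 4 and 4 == base and (base != factor):
    factor = factor * (rate > height)
j = 1 // base
if height == 20:
    handle(21)
else:
    height = rate
process(0)

factor = factor * (rate > height)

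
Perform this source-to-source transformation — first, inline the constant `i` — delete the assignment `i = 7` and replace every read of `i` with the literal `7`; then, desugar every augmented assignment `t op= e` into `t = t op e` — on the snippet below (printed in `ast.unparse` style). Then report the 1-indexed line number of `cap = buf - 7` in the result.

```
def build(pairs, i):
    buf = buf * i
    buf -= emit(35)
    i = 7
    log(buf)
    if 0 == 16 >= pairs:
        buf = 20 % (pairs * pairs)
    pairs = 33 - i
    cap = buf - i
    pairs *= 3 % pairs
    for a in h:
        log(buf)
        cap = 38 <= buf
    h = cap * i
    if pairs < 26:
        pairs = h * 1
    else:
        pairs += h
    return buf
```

8

Transformed code:
def build(pairs, i):
    buf = buf * 7
    buf = buf - emit(35)
    log(buf)
    if 0 == 16 >= pairs:
        buf = 20 % (pairs * pairs)
    pairs = 33 - 7
    cap = buf - 7
    pairs = pairs * (3 % pairs)
    for a in h:
        log(buf)
        cap = 38 <= buf
    h = cap * 7
    if pairs < 26:
        pairs = h * 1
    else:
        pairs = pairs + h
    return buf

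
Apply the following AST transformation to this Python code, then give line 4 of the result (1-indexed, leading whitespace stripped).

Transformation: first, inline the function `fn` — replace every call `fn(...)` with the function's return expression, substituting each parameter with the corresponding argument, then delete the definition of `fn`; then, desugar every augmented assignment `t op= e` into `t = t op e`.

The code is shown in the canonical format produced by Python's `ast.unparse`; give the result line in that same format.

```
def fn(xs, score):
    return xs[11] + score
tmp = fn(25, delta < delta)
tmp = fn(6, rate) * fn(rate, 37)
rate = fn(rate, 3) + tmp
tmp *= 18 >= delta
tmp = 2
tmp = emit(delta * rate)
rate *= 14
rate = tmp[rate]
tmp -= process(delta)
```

tmp = tmp * (18 >= delta)

Transformed code:
tmp = 25[11] + (delta < delta)
tmp = (6[11] + rate) * (rate[11] + 37)
rate = rate[11] + 3 + tmp
tmp = tmp * (18 >= delta)
tmp = 2
tmp = emit(delta * rate)
rate = rate * 14
rate = tmp[rate]
tmp = tmp - process(delta)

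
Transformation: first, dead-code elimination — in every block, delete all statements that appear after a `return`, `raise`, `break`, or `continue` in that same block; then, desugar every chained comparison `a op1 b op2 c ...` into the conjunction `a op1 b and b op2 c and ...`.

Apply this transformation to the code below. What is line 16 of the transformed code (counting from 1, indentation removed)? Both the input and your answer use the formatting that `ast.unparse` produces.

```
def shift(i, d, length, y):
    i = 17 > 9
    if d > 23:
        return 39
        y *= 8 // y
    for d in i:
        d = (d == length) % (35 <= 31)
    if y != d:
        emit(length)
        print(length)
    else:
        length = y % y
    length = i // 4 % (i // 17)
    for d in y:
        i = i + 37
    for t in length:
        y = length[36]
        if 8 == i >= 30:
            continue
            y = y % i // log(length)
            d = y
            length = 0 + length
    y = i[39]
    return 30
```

y = length[36]

Transformed code:
def shift(i, d, length, y):
    i = 17 > 9
    if d > 23:
        return 39
    for d in i:
        d = (d == length) % (35 <= 31)
    if y != d:
        emit(length)
        print(length)
    else:
        length = y % y
    length = i // 4 % (i // 17)
    for d in y:
        i = i + 37
    for t in length:
        y = length[36]
        if 8 == i and i >= 30:
            continue
    y = i[39]
    return 30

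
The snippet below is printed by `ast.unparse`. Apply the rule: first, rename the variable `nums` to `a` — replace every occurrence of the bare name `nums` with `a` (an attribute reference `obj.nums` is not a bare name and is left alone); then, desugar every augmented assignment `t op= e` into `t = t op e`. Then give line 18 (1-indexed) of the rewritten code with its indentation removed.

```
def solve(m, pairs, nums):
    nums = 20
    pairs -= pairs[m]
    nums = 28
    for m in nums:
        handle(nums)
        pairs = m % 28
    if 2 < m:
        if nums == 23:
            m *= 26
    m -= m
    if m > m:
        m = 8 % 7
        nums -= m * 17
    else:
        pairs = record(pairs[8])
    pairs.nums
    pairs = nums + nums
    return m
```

Transformed code:
def solve(m, pairs, a):
    a = 20
    pairs = pairs - pairs[m]
    a = 28
    for m in a:
        handle(a)
        pairs = m % 28
    if 2 < m:
        if a == 23:
            m = m * 26
    m = m - m
    if m > m:
        m = 8 % 7
        a = a - m * 17
    else:
        pairs = record(pairs[8])
    pairs.nums
    pairs = a + a
    return m

pairs = a + a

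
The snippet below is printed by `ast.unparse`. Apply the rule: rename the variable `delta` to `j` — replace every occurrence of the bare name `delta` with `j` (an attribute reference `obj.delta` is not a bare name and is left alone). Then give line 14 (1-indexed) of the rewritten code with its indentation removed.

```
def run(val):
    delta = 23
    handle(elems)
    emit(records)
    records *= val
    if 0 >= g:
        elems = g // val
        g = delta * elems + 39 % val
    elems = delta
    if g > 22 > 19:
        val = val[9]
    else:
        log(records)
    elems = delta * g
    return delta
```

elems = j * g

Transformed code:
def run(val):
    j = 23
    handle(elems)
    emit(records)
    records *= val
    if 0 >= g:
        elems = g // val
        g = j * elems + 39 % val
    elems = j
    if g > 22 > 19:
        val = val[9]
    else:
        log(records)
    elems = j * g
    return j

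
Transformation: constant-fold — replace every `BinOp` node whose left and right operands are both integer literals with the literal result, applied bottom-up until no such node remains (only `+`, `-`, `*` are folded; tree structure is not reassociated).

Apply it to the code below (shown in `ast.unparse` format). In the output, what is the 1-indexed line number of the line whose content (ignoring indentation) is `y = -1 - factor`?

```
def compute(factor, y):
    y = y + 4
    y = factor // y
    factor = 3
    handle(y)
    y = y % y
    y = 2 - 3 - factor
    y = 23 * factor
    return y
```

Transformed code:
def compute(factor, y):
    y = y + 4
    y = factor // y
    factor = 3
    handle(y)
    y = y % y
    y = -1 - factor
    y = 23 * factor
    return y

7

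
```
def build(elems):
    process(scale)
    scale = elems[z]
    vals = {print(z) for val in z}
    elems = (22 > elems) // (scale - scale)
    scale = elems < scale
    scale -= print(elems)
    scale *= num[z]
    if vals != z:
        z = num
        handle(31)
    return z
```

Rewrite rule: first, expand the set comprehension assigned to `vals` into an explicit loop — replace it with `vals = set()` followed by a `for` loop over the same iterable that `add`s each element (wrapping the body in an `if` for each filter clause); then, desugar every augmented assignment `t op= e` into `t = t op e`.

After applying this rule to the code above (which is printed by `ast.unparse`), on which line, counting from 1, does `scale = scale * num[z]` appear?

Transformed code:
def build(elems):
    process(scale)
    scale = elems[z]
    vals = set()
    for val in z:
        vals.add(print(z))
    elems = (22 > elems) // (scale - scale)
    scale = elems < scale
    scale = scale - print(elems)
    scale = scale * num[z]
    if vals != z:
        z = num
        handle(31)
    return z

10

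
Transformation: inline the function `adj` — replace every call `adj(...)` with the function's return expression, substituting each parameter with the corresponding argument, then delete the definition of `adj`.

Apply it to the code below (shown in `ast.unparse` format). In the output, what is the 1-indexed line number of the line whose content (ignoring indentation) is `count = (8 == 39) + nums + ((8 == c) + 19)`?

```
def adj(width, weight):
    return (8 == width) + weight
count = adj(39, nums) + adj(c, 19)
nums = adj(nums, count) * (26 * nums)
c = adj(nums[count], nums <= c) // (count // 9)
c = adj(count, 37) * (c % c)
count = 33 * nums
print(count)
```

Transformed code:
count = (8 == 39) + nums + ((8 == c) + 19)
nums = ((8 == nums) + count) * (26 * nums)
c = ((8 == nums[count]) + (nums <= c)) // (count // 9)
c = ((8 == count) + 37) * (c % c)
count = 33 * nums
print(count)

1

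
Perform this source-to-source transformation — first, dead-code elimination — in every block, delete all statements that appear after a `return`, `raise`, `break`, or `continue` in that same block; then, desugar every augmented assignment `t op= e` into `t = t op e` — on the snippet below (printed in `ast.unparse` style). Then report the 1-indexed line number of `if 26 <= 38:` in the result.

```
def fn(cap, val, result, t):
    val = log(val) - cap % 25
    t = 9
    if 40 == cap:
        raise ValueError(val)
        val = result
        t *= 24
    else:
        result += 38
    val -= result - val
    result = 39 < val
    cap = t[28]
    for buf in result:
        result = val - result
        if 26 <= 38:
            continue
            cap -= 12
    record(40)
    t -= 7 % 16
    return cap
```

Transformed code:
def fn(cap, val, result, t):
    val = log(val) - cap % 25
    t = 9
    if 40 == cap:
        raise ValueError(val)
    else:
        result = result + 38
    val = val - (result - val)
    result = 39 < val
    cap = t[28]
    for buf in result:
        result = val - result
        if 26 <= 38:
            continue
    record(40)
    t = t - 7 % 16
    return cap

13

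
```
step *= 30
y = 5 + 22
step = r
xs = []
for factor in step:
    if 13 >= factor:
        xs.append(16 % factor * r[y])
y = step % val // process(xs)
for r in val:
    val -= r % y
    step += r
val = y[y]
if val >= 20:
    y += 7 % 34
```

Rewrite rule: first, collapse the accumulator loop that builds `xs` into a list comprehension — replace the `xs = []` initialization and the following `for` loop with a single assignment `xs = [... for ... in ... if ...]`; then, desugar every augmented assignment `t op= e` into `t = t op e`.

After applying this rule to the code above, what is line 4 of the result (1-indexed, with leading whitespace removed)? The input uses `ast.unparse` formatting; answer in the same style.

xs = [16 % factor * r[y] for factor in step if 13 >= factor]

Transformed code:
step = step * 30
y = 5 + 22
step = r
xs = [16 % factor * r[y] for factor in step if 13 >= factor]
y = step % val // process(xs)
for r in val:
    val = val - r % y
    step = step + r
val = y[y]
if val >= 20:
    y = y + 7 % 34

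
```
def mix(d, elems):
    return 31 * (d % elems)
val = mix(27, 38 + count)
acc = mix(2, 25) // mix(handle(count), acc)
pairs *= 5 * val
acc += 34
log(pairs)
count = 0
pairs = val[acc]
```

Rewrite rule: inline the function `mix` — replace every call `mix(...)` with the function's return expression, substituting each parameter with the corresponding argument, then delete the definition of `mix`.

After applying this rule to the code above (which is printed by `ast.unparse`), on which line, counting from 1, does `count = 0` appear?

Transformed code:
val = 31 * (27 % (38 + count))
acc = 31 * (2 % 25) // (31 * (handle(count) % acc))
pairs *= 5 * val
acc += 34
log(pairs)
count = 0
pairs = val[acc]

6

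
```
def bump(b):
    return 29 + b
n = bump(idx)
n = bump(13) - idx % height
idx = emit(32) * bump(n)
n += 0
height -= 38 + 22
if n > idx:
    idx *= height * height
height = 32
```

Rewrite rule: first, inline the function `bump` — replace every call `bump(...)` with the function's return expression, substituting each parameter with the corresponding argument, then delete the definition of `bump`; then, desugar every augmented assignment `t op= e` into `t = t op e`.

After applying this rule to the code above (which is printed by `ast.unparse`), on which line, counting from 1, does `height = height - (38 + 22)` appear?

5

Transformed code:
n = 29 + idx
n = 29 + 13 - idx % height
idx = emit(32) * (29 + n)
n = n + 0
height = height - (38 + 22)
if n > idx:
    idx = idx * (height * height)
height = 32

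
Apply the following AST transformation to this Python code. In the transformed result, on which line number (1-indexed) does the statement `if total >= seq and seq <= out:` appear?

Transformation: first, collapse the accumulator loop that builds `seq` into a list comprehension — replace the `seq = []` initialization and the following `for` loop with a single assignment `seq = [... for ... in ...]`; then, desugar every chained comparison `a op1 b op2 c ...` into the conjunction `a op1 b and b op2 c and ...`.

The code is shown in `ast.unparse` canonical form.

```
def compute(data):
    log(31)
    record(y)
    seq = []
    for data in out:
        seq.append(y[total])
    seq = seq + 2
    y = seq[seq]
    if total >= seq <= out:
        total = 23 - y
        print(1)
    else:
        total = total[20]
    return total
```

Transformed code:
def compute(data):
    log(31)
    record(y)
    seq = [y[total] for data in out]
    seq = seq + 2
    y = seq[seq]
    if total >= seq and seq <= out:
        total = 23 - y
        print(1)
    else:
        total = total[20]
    return total

7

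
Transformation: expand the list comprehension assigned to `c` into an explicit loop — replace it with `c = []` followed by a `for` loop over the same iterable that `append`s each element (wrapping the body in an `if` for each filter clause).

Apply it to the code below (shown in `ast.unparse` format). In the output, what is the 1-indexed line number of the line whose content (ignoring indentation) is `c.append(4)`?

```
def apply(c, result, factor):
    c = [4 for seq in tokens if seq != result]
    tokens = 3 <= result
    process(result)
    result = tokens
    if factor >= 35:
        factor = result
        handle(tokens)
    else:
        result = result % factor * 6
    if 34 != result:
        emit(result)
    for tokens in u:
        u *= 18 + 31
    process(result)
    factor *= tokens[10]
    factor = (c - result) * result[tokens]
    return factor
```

5

Transformed code:
def apply(c, result, factor):
    c = []
    for seq in tokens:
        if seq != result:
            c.append(4)
    tokens = 3 <= result
    process(result)
    result = tokens
    if factor >= 35:
        factor = result
        handle(tokens)
    else:
        result = result % factor * 6
    if 34 != result:
        emit(result)
    for tokens in u:
        u *= 18 + 31
    process(result)
    factor *= tokens[10]
    factor = (c - result) * result[tokens]
    return factor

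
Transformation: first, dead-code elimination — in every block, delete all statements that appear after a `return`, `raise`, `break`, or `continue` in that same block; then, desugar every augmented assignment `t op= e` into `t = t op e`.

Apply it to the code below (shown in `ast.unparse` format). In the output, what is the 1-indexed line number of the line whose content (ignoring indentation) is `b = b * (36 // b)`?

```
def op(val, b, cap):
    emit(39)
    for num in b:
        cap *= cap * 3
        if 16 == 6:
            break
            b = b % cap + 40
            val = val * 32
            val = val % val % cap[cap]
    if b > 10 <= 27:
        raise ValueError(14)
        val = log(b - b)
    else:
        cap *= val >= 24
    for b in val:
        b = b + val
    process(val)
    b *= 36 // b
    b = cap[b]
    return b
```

Transformed code:
def op(val, b, cap):
    emit(39)
    for num in b:
        cap = cap * (cap * 3)
        if 16 == 6:
            break
    if b > 10 <= 27:
        raise ValueError(14)
    else:
        cap = cap * (val >= 24)
    for b in val:
        b = b + val
    process(val)
    b = b * (36 // b)
    b = cap[b]
    return b

14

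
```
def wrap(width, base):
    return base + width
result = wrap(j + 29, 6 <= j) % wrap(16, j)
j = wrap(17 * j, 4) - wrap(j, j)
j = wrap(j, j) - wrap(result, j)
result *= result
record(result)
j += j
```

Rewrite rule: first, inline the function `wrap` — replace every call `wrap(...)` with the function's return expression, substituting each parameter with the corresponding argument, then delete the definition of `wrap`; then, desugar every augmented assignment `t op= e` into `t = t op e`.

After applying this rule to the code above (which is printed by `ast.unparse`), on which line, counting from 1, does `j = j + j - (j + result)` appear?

3

Transformed code:
result = ((6 <= j) + (j + 29)) % (j + 16)
j = 4 + 17 * j - (j + j)
j = j + j - (j + result)
result = result * result
record(result)
j = j + j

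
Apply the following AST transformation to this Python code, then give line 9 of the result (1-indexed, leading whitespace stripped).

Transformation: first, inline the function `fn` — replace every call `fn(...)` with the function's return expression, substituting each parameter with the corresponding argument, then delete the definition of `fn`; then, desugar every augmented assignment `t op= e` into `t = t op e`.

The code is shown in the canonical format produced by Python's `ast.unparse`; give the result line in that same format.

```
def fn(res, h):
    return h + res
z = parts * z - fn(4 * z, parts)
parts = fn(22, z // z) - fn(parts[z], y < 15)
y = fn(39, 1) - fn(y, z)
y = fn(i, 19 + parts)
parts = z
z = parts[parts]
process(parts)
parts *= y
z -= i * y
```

z = z - i * y

Transformed code:
z = parts * z - (parts + 4 * z)
parts = z // z + 22 - ((y < 15) + parts[z])
y = 1 + 39 - (z + y)
y = 19 + parts + i
parts = z
z = parts[parts]
process(parts)
parts = parts * y
z = z - i * y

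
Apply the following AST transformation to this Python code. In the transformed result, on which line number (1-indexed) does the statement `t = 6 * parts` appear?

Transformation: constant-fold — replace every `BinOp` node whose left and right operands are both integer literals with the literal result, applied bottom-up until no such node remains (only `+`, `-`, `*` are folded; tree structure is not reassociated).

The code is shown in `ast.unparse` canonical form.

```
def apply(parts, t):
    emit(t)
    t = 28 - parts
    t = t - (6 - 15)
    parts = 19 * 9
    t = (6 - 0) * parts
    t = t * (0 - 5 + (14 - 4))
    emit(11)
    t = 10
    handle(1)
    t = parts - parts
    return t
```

Transformed code:
def apply(parts, t):
    emit(t)
    t = 28 - parts
    t = t - -9
    parts = 171
    t = 6 * parts
    t = t * 5
    emit(11)
    t = 10
    handle(1)
    t = parts - parts
    return t

6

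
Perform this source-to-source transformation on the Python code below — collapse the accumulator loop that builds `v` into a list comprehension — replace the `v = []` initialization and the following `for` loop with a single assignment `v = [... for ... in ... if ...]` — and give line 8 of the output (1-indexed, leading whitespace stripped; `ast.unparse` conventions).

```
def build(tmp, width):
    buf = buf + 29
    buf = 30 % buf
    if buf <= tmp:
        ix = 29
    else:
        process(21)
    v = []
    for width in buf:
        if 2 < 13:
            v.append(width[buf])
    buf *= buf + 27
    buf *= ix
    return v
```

v = [width[buf] for width in buf if 2 < 13]

Transformed code:
def build(tmp, width):
    buf = buf + 29
    buf = 30 % buf
    if buf <= tmp:
        ix = 29
    else:
        process(21)
    v = [width[buf] for width in buf if 2 < 13]
    buf *= buf + 27
    buf *= ix
    return v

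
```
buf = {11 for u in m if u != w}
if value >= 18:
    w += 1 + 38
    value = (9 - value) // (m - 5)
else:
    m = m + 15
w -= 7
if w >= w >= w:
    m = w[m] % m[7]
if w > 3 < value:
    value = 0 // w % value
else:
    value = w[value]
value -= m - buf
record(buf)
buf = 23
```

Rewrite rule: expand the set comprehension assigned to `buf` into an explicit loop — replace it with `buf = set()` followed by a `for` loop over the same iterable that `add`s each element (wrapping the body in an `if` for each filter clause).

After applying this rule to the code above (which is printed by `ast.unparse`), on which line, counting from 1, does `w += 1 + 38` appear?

Transformed code:
buf = set()
for u in m:
    if u != w:
        buf.add(11)
if value >= 18:
    w += 1 + 38
    value = (9 - value) // (m - 5)
else:
    m = m + 15
w -= 7
if w >= w >= w:
    m = w[m] % m[7]
if w > 3 < value:
    value = 0 // w % value
else:
    value = w[value]
value -= m - buf
record(buf)
buf = 23

6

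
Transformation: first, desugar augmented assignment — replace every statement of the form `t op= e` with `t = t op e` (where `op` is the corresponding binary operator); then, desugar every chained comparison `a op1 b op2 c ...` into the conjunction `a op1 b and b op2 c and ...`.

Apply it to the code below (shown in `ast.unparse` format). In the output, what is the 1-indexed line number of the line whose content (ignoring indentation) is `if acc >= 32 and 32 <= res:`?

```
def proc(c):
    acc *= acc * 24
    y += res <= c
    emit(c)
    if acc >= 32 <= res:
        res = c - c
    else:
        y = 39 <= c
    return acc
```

Transformed code:
def proc(c):
    acc = acc * (acc * 24)
    y = y + (res <= c)
    emit(c)
    if acc >= 32 and 32 <= res:
        res = c - c
    else:
        y = 39 <= c
    return acc

5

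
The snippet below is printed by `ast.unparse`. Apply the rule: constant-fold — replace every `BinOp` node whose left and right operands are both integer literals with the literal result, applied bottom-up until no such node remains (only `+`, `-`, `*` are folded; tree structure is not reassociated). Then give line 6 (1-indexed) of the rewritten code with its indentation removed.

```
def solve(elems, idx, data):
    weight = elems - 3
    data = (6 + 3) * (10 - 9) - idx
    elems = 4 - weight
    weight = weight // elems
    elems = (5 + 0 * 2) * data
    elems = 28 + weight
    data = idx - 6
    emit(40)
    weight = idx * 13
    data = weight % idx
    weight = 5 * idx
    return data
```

Transformed code:
def solve(elems, idx, data):
    weight = elems - 3
    data = 9 - idx
    elems = 4 - weight
    weight = weight // elems
    elems = 5 * data
    elems = 28 + weight
    data = idx - 6
    emit(40)
    weight = idx * 13
    data = weight % idx
    weight = 5 * idx
    return data

elems = 5 * data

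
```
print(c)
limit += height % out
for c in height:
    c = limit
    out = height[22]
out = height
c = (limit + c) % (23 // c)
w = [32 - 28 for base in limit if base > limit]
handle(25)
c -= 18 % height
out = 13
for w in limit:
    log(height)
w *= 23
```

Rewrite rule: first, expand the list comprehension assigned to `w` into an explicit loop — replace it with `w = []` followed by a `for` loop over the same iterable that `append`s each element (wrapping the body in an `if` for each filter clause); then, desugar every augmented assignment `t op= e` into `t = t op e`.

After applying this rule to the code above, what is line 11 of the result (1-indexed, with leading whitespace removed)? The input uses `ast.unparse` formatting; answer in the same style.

w.append(32 - 28)

Transformed code:
print(c)
limit = limit + height % out
for c in height:
    c = limit
    out = height[22]
out = height
c = (limit + c) % (23 // c)
w = []
for base in limit:
    if base > limit:
        w.append(32 - 28)
handle(25)
c = c - 18 % height
out = 13
for w in limit:
    log(height)
w = w * 23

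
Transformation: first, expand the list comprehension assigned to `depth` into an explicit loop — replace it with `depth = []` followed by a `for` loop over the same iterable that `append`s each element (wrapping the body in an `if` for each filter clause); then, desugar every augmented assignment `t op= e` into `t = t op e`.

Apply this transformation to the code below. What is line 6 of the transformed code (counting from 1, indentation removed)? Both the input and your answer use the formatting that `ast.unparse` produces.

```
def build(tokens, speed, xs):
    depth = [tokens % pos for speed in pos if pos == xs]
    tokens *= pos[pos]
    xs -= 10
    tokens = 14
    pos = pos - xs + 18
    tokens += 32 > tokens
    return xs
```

tokens = tokens * pos[pos]

Transformed code:
def build(tokens, speed, xs):
    depth = []
    for speed in pos:
        if pos == xs:
            depth.append(tokens % pos)
    tokens = tokens * pos[pos]
    xs = xs - 10
    tokens = 14
    pos = pos - xs + 18
    tokens = tokens + (32 > tokens)
    return xs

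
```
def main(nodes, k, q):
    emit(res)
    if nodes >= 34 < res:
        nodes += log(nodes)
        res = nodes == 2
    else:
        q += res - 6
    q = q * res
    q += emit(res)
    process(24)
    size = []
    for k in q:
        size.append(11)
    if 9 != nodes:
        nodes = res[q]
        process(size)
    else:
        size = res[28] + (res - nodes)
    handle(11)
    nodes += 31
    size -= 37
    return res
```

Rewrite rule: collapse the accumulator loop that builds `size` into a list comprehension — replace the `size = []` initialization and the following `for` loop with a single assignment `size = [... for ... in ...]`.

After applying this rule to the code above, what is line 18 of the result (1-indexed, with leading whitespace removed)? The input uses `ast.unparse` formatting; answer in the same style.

nodes += 31

Transformed code:
def main(nodes, k, q):
    emit(res)
    if nodes >= 34 < res:
        nodes += log(nodes)
        res = nodes == 2
    else:
        q += res - 6
    q = q * res
    q += emit(res)
    process(24)
    size = [11 for k in q]
    if 9 != nodes:
        nodes = res[q]
        process(size)
    else:
        size = res[28] + (res - nodes)
    handle(11)
    nodes += 31
    size -= 37
    return res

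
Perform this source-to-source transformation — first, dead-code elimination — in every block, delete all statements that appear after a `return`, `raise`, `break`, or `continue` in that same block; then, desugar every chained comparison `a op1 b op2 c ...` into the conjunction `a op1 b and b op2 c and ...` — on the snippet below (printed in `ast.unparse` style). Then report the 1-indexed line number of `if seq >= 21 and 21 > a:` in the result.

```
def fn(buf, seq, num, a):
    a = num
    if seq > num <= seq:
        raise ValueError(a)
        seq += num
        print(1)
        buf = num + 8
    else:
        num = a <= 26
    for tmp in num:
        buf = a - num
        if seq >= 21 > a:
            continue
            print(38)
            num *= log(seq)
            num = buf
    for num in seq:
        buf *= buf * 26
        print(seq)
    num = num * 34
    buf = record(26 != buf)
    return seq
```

9

Transformed code:
def fn(buf, seq, num, a):
    a = num
    if seq > num and num <= seq:
        raise ValueError(a)
    else:
        num = a <= 26
    for tmp in num:
        buf = a - num
        if seq >= 21 and 21 > a:
            continue
    for num in seq:
        buf *= buf * 26
        print(seq)
    num = num * 34
    buf = record(26 != buf)
    return seq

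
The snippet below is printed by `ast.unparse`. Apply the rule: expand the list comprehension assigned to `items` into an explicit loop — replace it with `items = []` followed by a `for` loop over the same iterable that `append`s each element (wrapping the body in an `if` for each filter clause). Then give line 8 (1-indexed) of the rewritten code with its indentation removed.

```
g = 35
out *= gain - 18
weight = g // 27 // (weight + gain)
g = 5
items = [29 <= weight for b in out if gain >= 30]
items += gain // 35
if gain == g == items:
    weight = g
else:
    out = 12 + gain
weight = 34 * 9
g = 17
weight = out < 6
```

Transformed code:
g = 35
out *= gain - 18
weight = g // 27 // (weight + gain)
g = 5
items = []
for b in out:
    if gain >= 30:
        items.append(29 <= weight)
items += gain // 35
if gain == g == items:
    weight = g
else:
    out = 12 + gain
weight = 34 * 9
g = 17
weight = out < 6

items.append(29 <= weight)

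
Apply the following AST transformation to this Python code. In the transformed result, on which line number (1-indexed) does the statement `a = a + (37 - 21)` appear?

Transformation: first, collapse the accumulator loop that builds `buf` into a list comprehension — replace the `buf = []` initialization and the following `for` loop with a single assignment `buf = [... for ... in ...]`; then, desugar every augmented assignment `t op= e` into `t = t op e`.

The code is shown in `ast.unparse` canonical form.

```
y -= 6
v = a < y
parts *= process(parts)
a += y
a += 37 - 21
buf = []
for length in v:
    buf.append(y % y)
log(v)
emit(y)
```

Transformed code:
y = y - 6
v = a < y
parts = parts * process(parts)
a = a + y
a = a + (37 - 21)
buf = [y % y for length in v]
log(v)
emit(y)

5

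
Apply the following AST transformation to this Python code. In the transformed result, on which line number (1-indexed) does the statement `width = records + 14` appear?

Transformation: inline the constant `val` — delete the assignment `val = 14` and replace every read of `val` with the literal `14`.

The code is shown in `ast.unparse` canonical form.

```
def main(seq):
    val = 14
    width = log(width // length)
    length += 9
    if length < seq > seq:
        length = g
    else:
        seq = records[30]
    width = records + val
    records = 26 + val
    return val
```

Transformed code:
def main(seq):
    width = log(width // length)
    length += 9
    if length < seq > seq:
        length = g
    else:
        seq = records[30]
    width = records + 14
    records = 26 + 14
    return 14

8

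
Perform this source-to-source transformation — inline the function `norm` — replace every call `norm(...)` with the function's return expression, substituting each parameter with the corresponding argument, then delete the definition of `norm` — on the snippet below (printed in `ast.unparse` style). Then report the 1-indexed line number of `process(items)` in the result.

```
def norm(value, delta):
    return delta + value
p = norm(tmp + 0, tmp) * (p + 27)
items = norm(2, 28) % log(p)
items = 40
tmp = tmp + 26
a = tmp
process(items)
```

Transformed code:
p = (tmp + (tmp + 0)) * (p + 27)
items = (28 + 2) % log(p)
items = 40
tmp = tmp + 26
a = tmp
process(items)

6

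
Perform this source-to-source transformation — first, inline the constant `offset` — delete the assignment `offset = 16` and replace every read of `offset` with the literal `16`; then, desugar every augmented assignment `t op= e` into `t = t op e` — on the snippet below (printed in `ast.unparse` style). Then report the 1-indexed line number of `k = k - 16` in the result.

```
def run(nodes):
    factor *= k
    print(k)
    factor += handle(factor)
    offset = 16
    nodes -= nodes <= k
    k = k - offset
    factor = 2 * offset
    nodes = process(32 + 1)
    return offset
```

6

Transformed code:
def run(nodes):
    factor = factor * k
    print(k)
    factor = factor + handle(factor)
    nodes = nodes - (nodes <= k)
    k = k - 16
    factor = 2 * 16
    nodes = process(32 + 1)
    return 16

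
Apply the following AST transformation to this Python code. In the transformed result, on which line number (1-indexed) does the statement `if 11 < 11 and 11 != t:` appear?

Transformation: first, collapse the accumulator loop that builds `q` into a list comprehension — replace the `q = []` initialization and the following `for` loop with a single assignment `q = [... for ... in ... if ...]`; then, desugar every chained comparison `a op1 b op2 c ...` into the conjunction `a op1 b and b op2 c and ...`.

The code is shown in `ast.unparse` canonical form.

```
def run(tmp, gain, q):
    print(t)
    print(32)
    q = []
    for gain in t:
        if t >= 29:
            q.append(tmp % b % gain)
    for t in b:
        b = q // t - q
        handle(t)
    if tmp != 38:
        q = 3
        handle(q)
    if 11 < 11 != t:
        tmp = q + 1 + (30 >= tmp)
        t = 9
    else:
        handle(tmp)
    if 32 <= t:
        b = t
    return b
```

11

Transformed code:
def run(tmp, gain, q):
    print(t)
    print(32)
    q = [tmp % b % gain for gain in t if t >= 29]
    for t in b:
        b = q // t - q
        handle(t)
    if tmp != 38:
        q = 3
        handle(q)
    if 11 < 11 and 11 != t:
        tmp = q + 1 + (30 >= tmp)
        t = 9
    else:
        handle(tmp)
    if 32 <= t:
        b = t
    return b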